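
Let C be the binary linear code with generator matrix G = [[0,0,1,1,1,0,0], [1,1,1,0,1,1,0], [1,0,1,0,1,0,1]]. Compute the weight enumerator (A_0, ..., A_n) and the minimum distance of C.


Weight distribution: A_0 = 1, A_3 = 3, A_4 = 2, A_5 = 1, A_6 = 1. Minimum distance d = 3.

Enumerate all 2^3 = 8 messages m ∈ F_2^3.
For each, compute codeword c = mG in F_2^7, then tally its weight.
  m = 000 → c = 0000000, weight = 0.
  m = 100 → c = 0011100, weight = 3.
  m = 010 → c = 1110110, weight = 5.
  m = 110 → c = 1101010, weight = 4.
  m = 001 → c = 1010101, weight = 4.
  m = 101 → c = 1001001, weight = 3.
  m = 011 → c = 0100011, weight = 3.
  m = 111 → c = 0111111, weight = 6.
Tally weights:
  weight 0: 1 codewords.
  weight 3: 3 codewords.
  weight 4: 2 codewords.
  weight 5: 1 codewords.
  weight 6: 1 codewords.
Minimum distance d = smallest w > 0 with A_w > 0 = 3.
Sanity: Σ A_w = 8 = 2^3 = 8 ✓.


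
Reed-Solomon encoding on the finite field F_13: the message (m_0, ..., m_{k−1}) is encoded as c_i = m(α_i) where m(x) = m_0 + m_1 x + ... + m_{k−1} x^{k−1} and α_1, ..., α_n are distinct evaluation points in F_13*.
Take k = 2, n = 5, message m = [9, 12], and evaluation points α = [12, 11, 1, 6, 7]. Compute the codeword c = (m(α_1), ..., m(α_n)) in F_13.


c = [10, 11, 8, 3, 2]

Message polynomial: m(x) = 9 + 12·x (mod 13).
For each evaluation point α_i, compute m(α_i) mod 13:
  α_1 = 12: Horner steps 12 → 10, so m(12) = 10.
  α_2 = 11: Horner steps 12 → 11, so m(11) = 11.
  α_3 = 1: Horner steps 12 → 8, so m(1) = 8.
  α_4 = 6: Horner steps 12 → 3, so m(6) = 3.
  α_5 = 7: Horner steps 12 → 2, so m(7) = 2.
Codeword c = [10, 11, 8, 3, 2] ∈ F_13^5.


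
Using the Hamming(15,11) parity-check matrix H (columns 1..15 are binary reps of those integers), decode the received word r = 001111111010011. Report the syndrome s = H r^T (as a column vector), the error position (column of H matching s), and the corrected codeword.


s = (1, 0, 0, 0)^T, error position = 8, corrected codeword c = 001111101010011

Compute s = H r^T mod 2 one row at a time:
  s_1 = 1 + 1 + 0 + 1 + 0 + 0 + 1 + 1 = 5 ≡ 1 (mod 2).
  s_2 = 1 + 1 + 1 + 1 + 0 + 0 + 1 + 1 = 6 ≡ 0 (mod 2).
  s_3 = 0 + 1 + 1 + 1 + 0 + 1 + 1 + 1 = 6 ≡ 0 (mod 2).
  s_4 = 0 + 1 + 1 + 1 + 1 + 1 + 0 + 1 = 6 ≡ 0 (mod 2).
s = (1, 0, 0, 0)^T — this equals column 8 of H (binary 1000), so error is at position 8.
Correct: flip bit 8 of r = 001111111010011 to get c = 001111101010011.


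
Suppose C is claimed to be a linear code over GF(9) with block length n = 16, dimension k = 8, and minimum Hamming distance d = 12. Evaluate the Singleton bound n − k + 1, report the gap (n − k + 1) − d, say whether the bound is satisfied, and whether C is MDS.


Singleton RHS = n − k + 1 = 9, slack = -3, bound violated (no such code; not MDS).

Singleton bound: d ≤ n − k + 1.
Here n = 16, k = 8, so n − k + 1 = 9.
Given d = 12, check d ≤ 9: NO.
Slack = (n − k + 1) − d = -3.
The slack is negative: d = 12 exceeds n − k + 1 = 9 by 3, so the Singleton bound is violated and no linear [16, 8, 12]_9 code can exist. In particular it is not MDS (MDS requires d = n − k + 1 exactly).
Description: the claimed parameters are [16, 8, 12]_9; such a code would be impossible (violates the Singleton bound).


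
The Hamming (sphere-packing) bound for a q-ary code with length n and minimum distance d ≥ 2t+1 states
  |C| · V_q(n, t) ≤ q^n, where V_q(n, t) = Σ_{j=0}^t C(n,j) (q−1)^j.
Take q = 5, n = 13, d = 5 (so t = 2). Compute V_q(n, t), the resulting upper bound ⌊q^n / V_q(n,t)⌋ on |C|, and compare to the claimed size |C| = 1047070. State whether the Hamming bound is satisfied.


V_q(n, t) = 1301, q^n = 1220703125, Hamming bound = 938280, |C| = 1047070 > bound (violated).

Step 1: Compute V_q(n, t) = Σ_{j=0}^2 C(n, j) (q−1)^j.
  j = 0: C(13,0)·(4)^0 = 1·1 = 1.
  j = 1: C(13,1)·(4)^1 = 13·4 = 52.
  j = 2: C(13,2)·(4)^2 = 78·16 = 1248.
  V_q(n, t) = 1 + 52 + 1248 = 1301.
Step 2: q^n = 5^13 = 1220703125.
Step 3: Hamming bound ⌊q^n / V_q(n,t)⌋ = ⌊1220703125/1301⌋ = 938280.
Step 4: Compare |C| = 1047070 to 938280: violated.
The claimed |C| lies above the Hamming bound, so no 5-ary code of length 13 with d ≥ 5 can have 1047070 codewords.


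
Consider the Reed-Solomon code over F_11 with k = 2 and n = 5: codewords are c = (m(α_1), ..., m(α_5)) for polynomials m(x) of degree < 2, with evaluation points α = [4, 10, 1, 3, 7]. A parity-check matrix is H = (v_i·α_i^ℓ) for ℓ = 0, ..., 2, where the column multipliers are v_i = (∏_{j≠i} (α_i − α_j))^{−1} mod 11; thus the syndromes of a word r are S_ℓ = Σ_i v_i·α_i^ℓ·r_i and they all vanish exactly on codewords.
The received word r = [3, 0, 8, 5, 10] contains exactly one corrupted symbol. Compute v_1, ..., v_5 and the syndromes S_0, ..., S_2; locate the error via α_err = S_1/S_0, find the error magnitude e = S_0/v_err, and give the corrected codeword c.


S = (6, 2, 8), error at position 1, error magnitude e = 5, c = [9, 0, 8, 5, 10].

Step 1: column multipliers v_i = (∏_{j≠i}(α_i − α_j))^{−1} mod 11.
  i = 1 (α = 4): (4−10)(4−1)(4−3)(4−7) = (−6)·3·1·(−3) = 54 ≡ 10, so v_1 = 10^{−1} = 10 (mod 11).
  i = 2 (α = 10): (10−4)(10−1)(10−3)(10−7) = 6·9·7·3 = 1134 ≡ 1, so v_2 = 1^{−1} = 1 (mod 11).
  i = 3 (α = 1): (1−4)(1−10)(1−3)(1−7) = (−3)·(−9)·(−2)·(−6) = 324 ≡ 5, so v_3 = 5^{−1} = 9 (mod 11).
  i = 4 (α = 3): (3−4)(3−10)(3−1)(3−7) = (−1)·(−7)·2·(−4) = −56 ≡ 10, so v_4 = 10^{−1} = 10 (mod 11).
  i = 5 (α = 7): (7−4)(7−10)(7−1)(7−3) = 3·(−3)·6·4 = −216 ≡ 4, so v_5 = 4^{−1} = 3 (mod 11).
  v = [10, 1, 9, 10, 3].
Step 2: syndromes of r = [3, 0, 8, 5, 10] (all sums mod 11).
  S_0 = Σ v_i r_i = 10·3 + 1·0 + 9·8 + 10·5 + 3·10 = 182 ≡ 6.
  S_1 = Σ v_i α_i r_i = 10·4·3 + 1·10·0 + 9·1·8 + 10·3·5 + 3·7·10 = 552 ≡ 2.
  α_i^2 mod 11 = [5, 1, 1, 9, 5].
  S_2 = Σ v_i α_i^2 r_i = 10·5·3 + 1·1·0 + 9·1·8 + 10·9·5 + 3·5·10 = 822 ≡ 8.
  S = (6, 2, 8) ≠ 0, so r is not a codeword (an error is present).
Step 3: locate the error. For a single error e at position i, S_ℓ = v_i·e·α_i^ℓ, so α_err = S_1/S_0.
  S_0^{−1} = 6^{−1} = 2 (mod 11), so α_err = 2·2 = 4 ≡ 4 = α_1. Error position i = 1.
  Consistency check: S_2/S_1 = 8·6 = 48 ≡ 4 = α_err ✓ (single-error assumption holds).
Step 4: error magnitude e = S_0/v_1 = S_0·∏_{j≠1}(α_1 − α_j) = 6·10 = 60 ≡ 5 (mod 11).
Step 5: correct position 1: c_1 = r_1 − e = 3 − 5 ≡ 9 (mod 11). Hence c = [9, 0, 8, 5, 10].
  Check: interpolating c through the α_i gives m(x) = 4 + 4·x (degree < 2) with m(α_i) = c_i for every i, so c is indeed a codeword.


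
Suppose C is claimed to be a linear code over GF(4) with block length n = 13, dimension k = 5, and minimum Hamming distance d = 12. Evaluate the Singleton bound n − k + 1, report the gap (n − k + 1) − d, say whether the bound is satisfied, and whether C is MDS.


Singleton RHS = n − k + 1 = 9, slack = -3, bound violated (no such code; not MDS).

Singleton bound: d ≤ n − k + 1.
Here n = 13, k = 5, so n − k + 1 = 9.
Given d = 12, check d ≤ 9: NO.
Slack = (n − k + 1) − d = -3.
The slack is negative: d = 12 exceeds n − k + 1 = 9 by 3, so the Singleton bound is violated and no linear [13, 5, 12]_4 code can exist. In particular it is not MDS (MDS requires d = n − k + 1 exactly).
Description: the claimed parameters are [13, 5, 12]_4; such a code would be impossible (violates the Singleton bound).


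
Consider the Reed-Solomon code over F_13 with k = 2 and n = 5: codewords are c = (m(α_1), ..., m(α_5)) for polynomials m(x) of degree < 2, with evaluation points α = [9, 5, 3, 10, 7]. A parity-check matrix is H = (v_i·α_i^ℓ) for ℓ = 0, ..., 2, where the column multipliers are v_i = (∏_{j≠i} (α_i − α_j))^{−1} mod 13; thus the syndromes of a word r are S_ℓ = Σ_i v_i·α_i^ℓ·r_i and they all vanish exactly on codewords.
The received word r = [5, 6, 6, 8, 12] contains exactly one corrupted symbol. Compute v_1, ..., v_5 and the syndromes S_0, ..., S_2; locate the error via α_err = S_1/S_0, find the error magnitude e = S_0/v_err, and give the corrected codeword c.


S = (10, 4, 12), error at position 3, error magnitude e = 6, c = [5, 6, 0, 8, 12].

Step 1: column multipliers v_i = (∏_{j≠i}(α_i − α_j))^{−1} mod 13.
  i = 1 (α = 9): (9−5)(9−3)(9−10)(9−7) = 4·6·(−1)·2 = −48 ≡ 4, so v_1 = 4^{−1} = 10 (mod 13).
  i = 2 (α = 5): (5−9)(5−3)(5−10)(5−7) = (−4)·2·(−5)·(−2) = −80 ≡ 11, so v_2 = 11^{−1} = 6 (mod 13).
  i = 3 (α = 3): (3−9)(3−5)(3−10)(3−7) = (−6)·(−2)·(−7)·(−4) = 336 ≡ 11, so v_3 = 11^{−1} = 6 (mod 13).
  i = 4 (α = 10): (10−9)(10−5)(10−3)(10−7) = 1·5·7·3 = 105 ≡ 1, so v_4 = 1^{−1} = 1 (mod 13).
  i = 5 (α = 7): (7−9)(7−5)(7−3)(7−10) = (−2)·2·4·(−3) = 48 ≡ 9, so v_5 = 9^{−1} = 3 (mod 13).
  v = [10, 6, 6, 1, 3].
Step 2: syndromes of r = [5, 6, 6, 8, 12] (all sums mod 13).
  S_0 = Σ v_i r_i = 10·5 + 6·6 + 6·6 + 1·8 + 3·12 = 166 ≡ 10.
  S_1 = Σ v_i α_i r_i = 10·9·5 + 6·5·6 + 6·3·6 + 1·10·8 + 3·7·12 = 1070 ≡ 4.
  α_i^2 mod 13 = [3, 12, 9, 9, 10].
  S_2 = Σ v_i α_i^2 r_i = 10·3·5 + 6·12·6 + 6·9·6 + 1·9·8 + 3·10·12 = 1338 ≡ 12.
  S = (10, 4, 12) ≠ 0, so r is not a codeword (an error is present).
Step 3: locate the error. For a single error e at position i, S_ℓ = v_i·e·α_i^ℓ, so α_err = S_1/S_0.
  S_0^{−1} = 10^{−1} = 4 (mod 13), so α_err = 4·4 = 16 ≡ 3 = α_3. Error position i = 3.
  Consistency check: S_2/S_1 = 12·10 = 120 ≡ 3 = α_err ✓ (single-error assumption holds).
Step 4: error magnitude e = S_0/v_3 = S_0·∏_{j≠3}(α_3 − α_j) = 10·11 = 110 ≡ 6 (mod 13).
Step 5: correct position 3: c_3 = r_3 − e = 6 − 6 ≡ 0 (mod 13). Hence c = [5, 6, 0, 8, 12].
  Check: interpolating c through the α_i gives m(x) = 4 + 3·x (degree < 2) with m(α_i) = c_i for every i, so c is indeed a codeword.


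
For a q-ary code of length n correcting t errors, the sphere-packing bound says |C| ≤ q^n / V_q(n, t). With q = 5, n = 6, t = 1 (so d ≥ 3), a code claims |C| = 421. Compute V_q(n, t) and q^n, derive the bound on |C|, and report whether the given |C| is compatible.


V_q(n, t) = 25, q^n = 15625, Hamming bound = 625, |C| = 421 ≤ bound (satisfied).

Step 1: Compute V_q(n, t) = Σ_{j=0}^1 C(n, j) (q−1)^j.
  j = 0: C(6,0)·(4)^0 = 1·1 = 1.
  j = 1: C(6,1)·(4)^1 = 6·4 = 24.
  V_q(n, t) = 1 + 24 = 25.
Step 2: q^n = 5^6 = 15625.
Step 3: Hamming bound ⌊q^n / V_q(n,t)⌋ = ⌊15625/25⌋ = 625.
Step 4: Compare |C| = 421 to 625: satisfied.
The claimed |C| lies below the Hamming bound.


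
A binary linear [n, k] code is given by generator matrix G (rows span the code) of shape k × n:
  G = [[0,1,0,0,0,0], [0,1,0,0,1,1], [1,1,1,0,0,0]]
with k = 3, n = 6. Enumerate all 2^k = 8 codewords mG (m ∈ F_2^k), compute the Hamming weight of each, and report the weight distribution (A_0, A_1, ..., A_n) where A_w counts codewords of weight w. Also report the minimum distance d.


Weight distribution: A_0 = 1, A_1 = 1, A_2 = 2, A_3 = 2, A_4 = 1, A_5 = 1. Minimum distance d = 1.

Enumerate all 2^3 = 8 messages m ∈ F_2^3.
For each, compute codeword c = mG in F_2^6, then tally its weight.
  m = 000 → c = 000000, weight = 0.
  m = 100 → c = 010000, weight = 1.
  m = 010 → c = 010011, weight = 3.
  m = 110 → c = 000011, weight = 2.
  m = 001 → c = 111000, weight = 3.
  m = 101 → c = 101000, weight = 2.
  m = 011 → c = 101011, weight = 4.
  m = 111 → c = 111011, weight = 5.
Tally weights:
  weight 0: 1 codewords.
  weight 1: 1 codewords.
  weight 2: 2 codewords.
  weight 3: 2 codewords.
  weight 4: 1 codewords.
  weight 5: 1 codewords.
Minimum distance d = smallest w > 0 with A_w > 0 = 1.
Sanity: Σ A_w = 8 = 2^3 = 8 ✓.


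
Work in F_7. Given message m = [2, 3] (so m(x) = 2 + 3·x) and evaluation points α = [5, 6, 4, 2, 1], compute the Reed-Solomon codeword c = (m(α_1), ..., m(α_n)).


c = [3, 6, 0, 1, 5]

Message polynomial: m(x) = 2 + 3·x (mod 7).
For each evaluation point α_i, compute m(α_i) mod 7:
  α_1 = 5: Horner steps 3 → 3, so m(5) = 3.
  α_2 = 6: Horner steps 3 → 6, so m(6) = 6.
  α_3 = 4: Horner steps 3 → 0, so m(4) = 0.
  α_4 = 2: Horner steps 3 → 1, so m(2) = 1.
  α_5 = 1: Horner steps 3 → 5, so m(1) = 5.
Codeword c = [3, 6, 0, 1, 5] ∈ F_7^5.


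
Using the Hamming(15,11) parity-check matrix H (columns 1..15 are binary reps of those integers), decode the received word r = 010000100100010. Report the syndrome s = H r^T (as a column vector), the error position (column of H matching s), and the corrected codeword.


s = (0, 0, 0, 1)^T, error position = 1, corrected codeword c = 110000100100010

Compute s = H r^T mod 2 one row at a time:
  s_1 = 0 + 0 + 1 + 0 + 0 + 0 + 1 + 0 = 2 ≡ 0 (mod 2).
  s_2 = 0 + 0 + 0 + 1 + 0 + 0 + 1 + 0 = 2 ≡ 0 (mod 2).
  s_3 = 1 + 0 + 0 + 1 + 1 + 0 + 1 + 0 = 4 ≡ 0 (mod 2).
  s_4 = 0 + 0 + 0 + 1 + 0 + 0 + 0 + 0 = 1 ≡ 1 (mod 2).
s = (0, 0, 0, 1)^T — this equals column 1 of H (binary 0001), so error is at position 1.
Correct: flip bit 1 of r = 010000100100010 to get c = 110000100100010.


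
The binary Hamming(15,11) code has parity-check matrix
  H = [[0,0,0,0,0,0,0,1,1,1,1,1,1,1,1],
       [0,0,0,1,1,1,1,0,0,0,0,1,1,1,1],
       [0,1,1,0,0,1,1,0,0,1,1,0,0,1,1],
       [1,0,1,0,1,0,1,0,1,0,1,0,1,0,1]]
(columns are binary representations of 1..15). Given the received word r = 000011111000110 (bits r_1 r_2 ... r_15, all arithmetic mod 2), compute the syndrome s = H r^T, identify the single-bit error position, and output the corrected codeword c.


s = (0, 1, 1, 0)^T, error position = 6, corrected codeword c = 000010111000110

Compute s = H r^T mod 2 one row at a time:
  s_1 = 1 + 1 + 0 + 0 + 0 + 1 + 1 + 0 = 4 ≡ 0 (mod 2).
  s_2 = 0 + 1 + 1 + 1 + 0 + 1 + 1 + 0 = 5 ≡ 1 (mod 2).
  s_3 = 0 + 0 + 1 + 1 + 0 + 0 + 1 + 0 = 3 ≡ 1 (mod 2).
  s_4 = 0 + 0 + 1 + 1 + 1 + 0 + 1 + 0 = 4 ≡ 0 (mod 2).
s = (0, 1, 1, 0)^T — this equals column 6 of H (binary 0110), so error is at position 6.
Correct: flip bit 6 of r = 000011111000110 to get c = 000010111000110.


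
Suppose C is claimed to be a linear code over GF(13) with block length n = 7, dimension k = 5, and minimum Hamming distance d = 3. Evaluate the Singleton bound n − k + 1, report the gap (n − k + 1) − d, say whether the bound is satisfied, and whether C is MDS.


Singleton RHS = n − k + 1 = 3, slack = 0, bound satisfied, MDS.

Singleton bound: d ≤ n − k + 1.
Here n = 7, k = 5, so n − k + 1 = 3.
Given d = 3, check d ≤ 3: YES.
Slack = (n − k + 1) − d = 0.
The code is MDS (slack = 0).
Description: the claimed parameters are [7, 5, 3]_13; such a code would be MDS (meets Singleton bound).


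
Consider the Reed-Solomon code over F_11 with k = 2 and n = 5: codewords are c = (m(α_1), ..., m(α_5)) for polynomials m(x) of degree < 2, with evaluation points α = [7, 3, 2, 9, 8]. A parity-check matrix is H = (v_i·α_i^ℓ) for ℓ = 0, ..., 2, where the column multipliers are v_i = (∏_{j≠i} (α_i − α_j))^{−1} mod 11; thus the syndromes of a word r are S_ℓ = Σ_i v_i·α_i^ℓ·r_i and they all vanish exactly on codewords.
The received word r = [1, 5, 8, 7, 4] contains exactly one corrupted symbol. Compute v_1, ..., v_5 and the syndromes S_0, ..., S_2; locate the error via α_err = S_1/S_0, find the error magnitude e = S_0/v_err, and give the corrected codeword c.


S = (5, 4, 1), error at position 2, error magnitude e = 5, c = [1, 0, 8, 7, 4].

Step 1: column multipliers v_i = (∏_{j≠i}(α_i − α_j))^{−1} mod 11.
  i = 1 (α = 7): (7−3)(7−2)(7−9)(7−8) = 4·5·(−2)·(−1) = 40 ≡ 7, so v_1 = 7^{−1} = 8 (mod 11).
  i = 2 (α = 3): (3−7)(3−2)(3−9)(3−8) = (−4)·1·(−6)·(−5) = −120 ≡ 1, so v_2 = 1^{−1} = 1 (mod 11).
  i = 3 (α = 2): (2−7)(2−3)(2−9)(2−8) = (−5)·(−1)·(−7)·(−6) = 210 ≡ 1, so v_3 = 1^{−1} = 1 (mod 11).
  i = 4 (α = 9): (9−7)(9−3)(9−2)(9−8) = 2·6·7·1 = 84 ≡ 7, so v_4 = 7^{−1} = 8 (mod 11).
  i = 5 (α = 8): (8−7)(8−3)(8−2)(8−9) = 1·5·6·(−1) = −30 ≡ 3, so v_5 = 3^{−1} = 4 (mod 11).
  v = [8, 1, 1, 8, 4].
Step 2: syndromes of r = [1, 5, 8, 7, 4] (all sums mod 11).
  S_0 = Σ v_i r_i = 8·1 + 1·5 + 1·8 + 8·7 + 4·4 = 93 ≡ 5.
  S_1 = Σ v_i α_i r_i = 8·7·1 + 1·3·5 + 1·2·8 + 8·9·7 + 4·8·4 = 719 ≡ 4.
  α_i^2 mod 11 = [5, 9, 4, 4, 9].
  S_2 = Σ v_i α_i^2 r_i = 8·5·1 + 1·9·5 + 1·4·8 + 8·4·7 + 4·9·4 = 485 ≡ 1.
  S = (5, 4, 1) ≠ 0, so r is not a codeword (an error is present).
Step 3: locate the error. For a single error e at position i, S_ℓ = v_i·e·α_i^ℓ, so α_err = S_1/S_0.
  S_0^{−1} = 5^{−1} = 9 (mod 11), so α_err = 4·9 = 36 ≡ 3 = α_2. Error position i = 2.
  Consistency check: S_2/S_1 = 1·3 = 3 ≡ 3 = α_err ✓ (single-error assumption holds).
Step 4: error magnitude e = S_0/v_2 = S_0·∏_{j≠2}(α_2 − α_j) = 5·1 = 5 ≡ 5 (mod 11).
Step 5: correct position 2: c_2 = r_2 − e = 5 − 5 ≡ 0 (mod 11). Hence c = [1, 0, 8, 7, 4].
  Check: interpolating c through the α_i gives m(x) = 2 + 3·x (degree < 2) with m(α_i) = c_i for every i, so c is indeed a codeword.


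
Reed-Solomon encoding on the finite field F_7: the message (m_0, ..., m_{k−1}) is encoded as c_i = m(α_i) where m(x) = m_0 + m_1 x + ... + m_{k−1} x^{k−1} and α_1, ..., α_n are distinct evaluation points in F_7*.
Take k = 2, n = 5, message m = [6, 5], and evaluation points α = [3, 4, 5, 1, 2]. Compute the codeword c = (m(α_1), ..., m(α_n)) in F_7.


c = [0, 5, 3, 4, 2]

Message polynomial: m(x) = 6 + 5·x (mod 7).
For each evaluation point α_i, compute m(α_i) mod 7:
  α_1 = 3: Horner steps 5 → 0, so m(3) = 0.
  α_2 = 4: Horner steps 5 → 5, so m(4) = 5.
  α_3 = 5: Horner steps 5 → 3, so m(5) = 3.
  α_4 = 1: Horner steps 5 → 4, so m(1) = 4.
  α_5 = 2: Horner steps 5 → 2, so m(2) = 2.
Codeword c = [0, 5, 3, 4, 2] ∈ F_7^5.


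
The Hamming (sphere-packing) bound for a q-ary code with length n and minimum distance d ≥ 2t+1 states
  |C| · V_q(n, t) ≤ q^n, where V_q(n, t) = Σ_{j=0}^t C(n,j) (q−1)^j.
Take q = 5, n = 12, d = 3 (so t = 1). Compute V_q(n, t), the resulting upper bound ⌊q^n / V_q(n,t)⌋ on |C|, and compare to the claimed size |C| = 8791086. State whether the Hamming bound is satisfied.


V_q(n, t) = 49, q^n = 244140625, Hamming bound = 4982461, |C| = 8791086 > bound (violated).

Step 1: Compute V_q(n, t) = Σ_{j=0}^1 C(n, j) (q−1)^j.
  j = 0: C(12,0)·(4)^0 = 1·1 = 1.
  j = 1: C(12,1)·(4)^1 = 12·4 = 48.
  V_q(n, t) = 1 + 48 = 49.
Step 2: q^n = 5^12 = 244140625.
Step 3: Hamming bound ⌊q^n / V_q(n,t)⌋ = ⌊244140625/49⌋ = 4982461.
Step 4: Compare |C| = 8791086 to 4982461: violated.
The claimed |C| lies above the Hamming bound, so no 5-ary code of length 12 with d ≥ 3 can have 8791086 codewords.


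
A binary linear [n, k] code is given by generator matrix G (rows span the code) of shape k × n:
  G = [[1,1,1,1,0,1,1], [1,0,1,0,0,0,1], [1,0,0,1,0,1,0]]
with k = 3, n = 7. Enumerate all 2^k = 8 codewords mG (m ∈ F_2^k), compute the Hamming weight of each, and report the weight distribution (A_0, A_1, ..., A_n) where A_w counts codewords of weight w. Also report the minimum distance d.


Weight distribution: A_0 = 1, A_2 = 1, A_3 = 4, A_4 = 1, A_6 = 1. Minimum distance d = 2.

Enumerate all 2^3 = 8 messages m ∈ F_2^3.
For each, compute codeword c = mG in F_2^7, then tally its weight.
  m = 000 → c = 0000000, weight = 0.
  m = 100 → c = 1111011, weight = 6.
  m = 010 → c = 1010001, weight = 3.
  m = 110 → c = 0101010, weight = 3.
  m = 001 → c = 1001010, weight = 3.
  m = 101 → c = 0110001, weight = 3.
  m = 011 → c = 0011011, weight = 4.
  m = 111 → c = 1100000, weight = 2.
Tally weights:
  weight 0: 1 codewords.
  weight 2: 1 codewords.
  weight 3: 4 codewords.
  weight 4: 1 codewords.
  weight 6: 1 codewords.
Minimum distance d = smallest w > 0 with A_w > 0 = 2.
Sanity: Σ A_w = 8 = 2^3 = 8 ✓.


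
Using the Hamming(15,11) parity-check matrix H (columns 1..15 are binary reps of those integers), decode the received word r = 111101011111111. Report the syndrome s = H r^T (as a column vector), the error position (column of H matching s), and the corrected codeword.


s = (0, 0, 1, 0)^T, error position = 2, corrected codeword c = 101101011111111

Compute s = H r^T mod 2 one row at a time:
  s_1 = 1 + 1 + 1 + 1 + 1 + 1 + 1 + 1 = 8 ≡ 0 (mod 2).
  s_2 = 1 + 0 + 1 + 0 + 1 + 1 + 1 + 1 = 6 ≡ 0 (mod 2).
  s_3 = 1 + 1 + 1 + 0 + 1 + 1 + 1 + 1 = 7 ≡ 1 (mod 2).
  s_4 = 1 + 1 + 0 + 0 + 1 + 1 + 1 + 1 = 6 ≡ 0 (mod 2).
s = (0, 0, 1, 0)^T — this equals column 2 of H (binary 0010), so error is at position 2.
Correct: flip bit 2 of r = 111101011111111 to get c = 101101011111111.


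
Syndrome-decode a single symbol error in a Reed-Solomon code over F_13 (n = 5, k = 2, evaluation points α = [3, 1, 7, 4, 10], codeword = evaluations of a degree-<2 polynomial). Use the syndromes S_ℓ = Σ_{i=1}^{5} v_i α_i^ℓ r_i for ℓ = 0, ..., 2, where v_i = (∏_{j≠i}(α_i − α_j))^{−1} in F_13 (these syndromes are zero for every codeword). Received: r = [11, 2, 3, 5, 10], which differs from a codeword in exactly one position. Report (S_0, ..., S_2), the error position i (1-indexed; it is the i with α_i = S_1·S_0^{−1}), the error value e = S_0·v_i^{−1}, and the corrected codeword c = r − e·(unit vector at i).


S = (11, 5, 7), error at position 4, error magnitude e = 9, c = [11, 2, 3, 9, 10].

Step 1: column multipliers v_i = (∏_{j≠i}(α_i − α_j))^{−1} mod 13.
  i = 1 (α = 3): (3−1)(3−7)(3−4)(3−10) = 2·(−4)·(−1)·(−7) = −56 ≡ 9, so v_1 = 9^{−1} = 3 (mod 13).
  i = 2 (α = 1): (1−3)(1−7)(1−4)(1−10) = (−2)·(−6)·(−3)·(−9) = 324 ≡ 12, so v_2 = 12^{−1} = 12 (mod 13).
  i = 3 (α = 7): (7−3)(7−1)(7−4)(7−10) = 4·6·3·(−3) = −216 ≡ 5, so v_3 = 5^{−1} = 8 (mod 13).
  i = 4 (α = 4): (4−3)(4−1)(4−7)(4−10) = 1·3·(−3)·(−6) = 54 ≡ 2, so v_4 = 2^{−1} = 7 (mod 13).
  i = 5 (α = 10): (10−3)(10−1)(10−7)(10−4) = 7·9·3·6 = 1134 ≡ 3, so v_5 = 3^{−1} = 9 (mod 13).
  v = [3, 12, 8, 7, 9].
Step 2: syndromes of r = [11, 2, 3, 5, 10] (all sums mod 13).
  S_0 = Σ v_i r_i = 3·11 + 12·2 + 8·3 + 7·5 + 9·10 = 206 ≡ 11.
  S_1 = Σ v_i α_i r_i = 3·3·11 + 12·1·2 + 8·7·3 + 7·4·5 + 9·10·10 = 1331 ≡ 5.
  α_i^2 mod 13 = [9, 1, 10, 3, 9].
  S_2 = Σ v_i α_i^2 r_i = 3·9·11 + 12·1·2 + 8·10·3 + 7·3·5 + 9·9·10 = 1476 ≡ 7.
  S = (11, 5, 7) ≠ 0, so r is not a codeword (an error is present).
Step 3: locate the error. For a single error e at position i, S_ℓ = v_i·e·α_i^ℓ, so α_err = S_1/S_0.
  S_0^{−1} = 11^{−1} = 6 (mod 13), so α_err = 5·6 = 30 ≡ 4 = α_4. Error position i = 4.
  Consistency check: S_2/S_1 = 7·8 = 56 ≡ 4 = α_err ✓ (single-error assumption holds).
Step 4: error magnitude e = S_0/v_4 = S_0·∏_{j≠4}(α_4 − α_j) = 11·2 = 22 ≡ 9 (mod 13).
Step 5: correct position 4: c_4 = r_4 − e = 5 − 9 ≡ 9 (mod 13). Hence c = [11, 2, 3, 9, 10].
  Check: interpolating c through the α_i gives m(x) = 4 + 11·x (degree < 2) with m(α_i) = c_i for every i, so c is indeed a codeword.


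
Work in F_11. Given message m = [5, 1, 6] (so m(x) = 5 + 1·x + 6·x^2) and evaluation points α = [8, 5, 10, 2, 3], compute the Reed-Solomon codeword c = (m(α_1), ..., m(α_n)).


c = [1, 6, 10, 9, 7]

Message polynomial: m(x) = 5 + 1·x + 6·x^2 (mod 11).
For each evaluation point α_i, compute m(α_i) mod 11:
  α_1 = 8: Horner steps 6 → 5 → 1, so m(8) = 1.
  α_2 = 5: Horner steps 6 → 9 → 6, so m(5) = 6.
  α_3 = 10: Horner steps 6 → 6 → 10, so m(10) = 10.
  α_4 = 2: Horner steps 6 → 2 → 9, so m(2) = 9.
  α_5 = 3: Horner steps 6 → 8 → 7, so m(3) = 7.
Codeword c = [1, 6, 10, 9, 7] ∈ F_11^5.


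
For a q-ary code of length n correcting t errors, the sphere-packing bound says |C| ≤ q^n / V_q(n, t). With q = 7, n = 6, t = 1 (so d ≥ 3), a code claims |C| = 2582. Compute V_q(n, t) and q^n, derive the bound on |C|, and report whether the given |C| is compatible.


V_q(n, t) = 37, q^n = 117649, Hamming bound = 3179, |C| = 2582 ≤ bound (satisfied).

Step 1: Compute V_q(n, t) = Σ_{j=0}^1 C(n, j) (q−1)^j.
  j = 0: C(6,0)·(6)^0 = 1·1 = 1.
  j = 1: C(6,1)·(6)^1 = 6·6 = 36.
  V_q(n, t) = 1 + 36 = 37.
Step 2: q^n = 7^6 = 117649.
Step 3: Hamming bound ⌊q^n / V_q(n,t)⌋ = ⌊117649/37⌋ = 3179.
Step 4: Compare |C| = 2582 to 3179: satisfied.
The claimed |C| lies below the Hamming bound.


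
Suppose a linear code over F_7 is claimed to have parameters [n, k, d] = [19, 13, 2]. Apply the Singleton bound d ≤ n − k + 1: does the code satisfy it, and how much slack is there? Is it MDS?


Singleton RHS = n − k + 1 = 7, slack = 5, bound satisfied, not MDS.

Singleton bound: d ≤ n − k + 1.
Here n = 19, k = 13, so n − k + 1 = 7.
Given d = 2, check d ≤ 7: YES.
Slack = (n − k + 1) − d = 5.
The code is NOT MDS (slack = 5 > 0).
Description: the claimed parameters are [19, 13, 2]_7; such a code would be non-MDS.


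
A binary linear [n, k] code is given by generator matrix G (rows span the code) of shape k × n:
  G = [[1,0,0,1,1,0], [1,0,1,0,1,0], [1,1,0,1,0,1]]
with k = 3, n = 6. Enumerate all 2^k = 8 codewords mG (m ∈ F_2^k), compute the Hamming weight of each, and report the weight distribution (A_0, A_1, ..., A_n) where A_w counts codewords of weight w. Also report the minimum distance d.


Weight distribution: A_0 = 1, A_2 = 1, A_3 = 3, A_4 = 2, A_5 = 1. Minimum distance d = 2.

Enumerate all 2^3 = 8 messages m ∈ F_2^3.
For each, compute codeword c = mG in F_2^6, then tally its weight.
  m = 000 → c = 000000, weight = 0.
  m = 100 → c = 100110, weight = 3.
  m = 010 → c = 101010, weight = 3.
  m = 110 → c = 001100, weight = 2.
  m = 001 → c = 110101, weight = 4.
  m = 101 → c = 010011, weight = 3.
  m = 011 → c = 011111, weight = 5.
  m = 111 → c = 111001, weight = 4.
Tally weights:
  weight 0: 1 codewords.
  weight 2: 1 codewords.
  weight 3: 3 codewords.
  weight 4: 2 codewords.
  weight 5: 1 codewords.
Minimum distance d = smallest w > 0 with A_w > 0 = 2.
Sanity: Σ A_w = 8 = 2^3 = 8 ✓.


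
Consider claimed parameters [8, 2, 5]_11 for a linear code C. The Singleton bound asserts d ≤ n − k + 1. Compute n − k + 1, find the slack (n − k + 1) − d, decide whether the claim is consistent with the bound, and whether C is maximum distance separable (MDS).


Singleton RHS = n − k + 1 = 7, slack = 2, bound satisfied, not MDS.

Singleton bound: d ≤ n − k + 1.
Here n = 8, k = 2, so n − k + 1 = 7.
Given d = 5, check d ≤ 7: YES.
Slack = (n − k + 1) − d = 2.
The code is NOT MDS (slack = 2 > 0).
Description: the claimed parameters are [8, 2, 5]_11; such a code would be non-MDS.


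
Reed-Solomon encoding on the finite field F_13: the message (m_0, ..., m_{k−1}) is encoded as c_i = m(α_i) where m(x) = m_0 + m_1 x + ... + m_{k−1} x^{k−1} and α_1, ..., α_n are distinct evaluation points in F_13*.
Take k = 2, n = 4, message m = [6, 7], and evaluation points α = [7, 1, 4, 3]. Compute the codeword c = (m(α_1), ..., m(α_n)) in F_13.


c = [3, 0, 8, 1]

Message polynomial: m(x) = 6 + 7·x (mod 13).
For each evaluation point α_i, compute m(α_i) mod 13:
  α_1 = 7: Horner steps 7 → 3, so m(7) = 3.
  α_2 = 1: Horner steps 7 → 0, so m(1) = 0.
  α_3 = 4: Horner steps 7 → 8, so m(4) = 8.
  α_4 = 3: Horner steps 7 → 1, so m(3) = 1.
Codeword c = [3, 0, 8, 1] ∈ F_13^4.


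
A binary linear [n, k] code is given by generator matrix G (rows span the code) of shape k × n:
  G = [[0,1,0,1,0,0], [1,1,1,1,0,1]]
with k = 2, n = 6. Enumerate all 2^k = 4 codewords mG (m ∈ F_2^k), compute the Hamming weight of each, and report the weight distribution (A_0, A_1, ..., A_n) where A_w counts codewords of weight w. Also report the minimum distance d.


Weight distribution: A_0 = 1, A_2 = 1, A_3 = 1, A_5 = 1. Minimum distance d = 2.

Enumerate all 2^2 = 4 messages m ∈ F_2^2.
For each, compute codeword c = mG in F_2^6, then tally its weight.
  m = 00 → c = 000000, weight = 0.
  m = 10 → c = 010100, weight = 2.
  m = 01 → c = 111101, weight = 5.
  m = 11 → c = 101001, weight = 3.
Tally weights:
  weight 0: 1 codewords.
  weight 2: 1 codewords.
  weight 3: 1 codewords.
  weight 5: 1 codewords.
Minimum distance d = smallest w > 0 with A_w > 0 = 2.
Sanity: Σ A_w = 4 = 2^2 = 4 ✓.


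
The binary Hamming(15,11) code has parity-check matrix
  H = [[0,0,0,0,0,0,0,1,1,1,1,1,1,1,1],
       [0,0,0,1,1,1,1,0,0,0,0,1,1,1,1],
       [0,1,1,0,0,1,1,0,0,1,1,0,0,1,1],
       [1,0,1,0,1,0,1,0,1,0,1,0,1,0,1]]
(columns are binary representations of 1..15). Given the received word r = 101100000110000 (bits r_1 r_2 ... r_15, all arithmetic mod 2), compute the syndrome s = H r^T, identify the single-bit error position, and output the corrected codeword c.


s = (0, 1, 1, 1)^T, error position = 7, corrected codeword c = 101100100110000

Compute s = H r^T mod 2 one row at a time:
  s_1 = 0 + 0 + 1 + 1 + 0 + 0 + 0 + 0 = 2 ≡ 0 (mod 2).
  s_2 = 1 + 0 + 0 + 0 + 0 + 0 + 0 + 0 = 1 ≡ 1 (mod 2).
  s_3 = 0 + 1 + 0 + 0 + 1 + 1 + 0 + 0 = 3 ≡ 1 (mod 2).
  s_4 = 1 + 1 + 0 + 0 + 0 + 1 + 0 + 0 = 3 ≡ 1 (mod 2).
s = (0, 1, 1, 1)^T — this equals column 7 of H (binary 0111), so error is at position 7.
Correct: flip bit 7 of r = 101100000110000 to get c = 101100100110000.


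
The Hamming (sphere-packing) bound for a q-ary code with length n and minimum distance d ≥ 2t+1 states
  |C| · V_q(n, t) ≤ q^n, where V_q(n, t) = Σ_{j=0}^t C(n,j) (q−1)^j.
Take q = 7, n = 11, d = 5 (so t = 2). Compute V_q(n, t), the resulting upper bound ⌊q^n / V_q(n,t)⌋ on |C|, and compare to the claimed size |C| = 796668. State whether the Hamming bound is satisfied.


V_q(n, t) = 2047, q^n = 1977326743, Hamming bound = 965963, |C| = 796668 ≤ bound (satisfied).

Step 1: Compute V_q(n, t) = Σ_{j=0}^2 C(n, j) (q−1)^j.
  j = 0: C(11,0)·(6)^0 = 1·1 = 1.
  j = 1: C(11,1)·(6)^1 = 11·6 = 66.
  j = 2: C(11,2)·(6)^2 = 55·36 = 1980.
  V_q(n, t) = 1 + 66 + 1980 = 2047.
Step 2: q^n = 7^11 = 1977326743.
Step 3: Hamming bound ⌊q^n / V_q(n,t)⌋ = ⌊1977326743/2047⌋ = 965963.
Step 4: Compare |C| = 796668 to 965963: satisfied.
The claimed |C| lies below the Hamming bound.


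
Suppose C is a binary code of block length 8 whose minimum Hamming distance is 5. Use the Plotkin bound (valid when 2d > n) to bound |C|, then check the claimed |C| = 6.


Plotkin bound M ≤ 4; given |C| = 6 > bound (violated).

Check applicability: 2d = 10, n = 8.
2d − n = 2 > 0, so Plotkin applies.
Compute d/(2d−n) = 5/2 ≈ 2.5000.
⌊d/(2d−n)⌋ = 2.
Plotkin bound: M ≤ 2·2 = 4.
Given |C| = 6, check: VIOLATED.
This |C| is above the Plotkin bound, so no binary code with n = 8, d = 5 and 6 codewords exists.


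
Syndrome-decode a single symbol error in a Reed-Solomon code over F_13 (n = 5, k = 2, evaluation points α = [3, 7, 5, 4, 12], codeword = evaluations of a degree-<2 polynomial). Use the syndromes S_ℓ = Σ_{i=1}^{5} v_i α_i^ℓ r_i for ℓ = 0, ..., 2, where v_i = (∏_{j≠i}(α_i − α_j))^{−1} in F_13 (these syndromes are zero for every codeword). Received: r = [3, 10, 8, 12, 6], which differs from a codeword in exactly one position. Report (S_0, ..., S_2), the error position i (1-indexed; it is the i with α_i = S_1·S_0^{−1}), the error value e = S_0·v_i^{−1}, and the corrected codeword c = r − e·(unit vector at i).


S = (1, 7, 10), error at position 2, error magnitude e = 10, c = [3, 0, 8, 12, 6].

Step 1: column multipliers v_i = (∏_{j≠i}(α_i − α_j))^{−1} mod 13.
  i = 1 (α = 3): (3−7)(3−5)(3−4)(3−12) = (−4)·(−2)·(−1)·(−9) = 72 ≡ 7, so v_1 = 7^{−1} = 2 (mod 13).
  i = 2 (α = 7): (7−3)(7−5)(7−4)(7−12) = 4·2·3·(−5) = −120 ≡ 10, so v_2 = 10^{−1} = 4 (mod 13).
  i = 3 (α = 5): (5−3)(5−7)(5−4)(5−12) = 2·(−2)·1·(−7) = 28 ≡ 2, so v_3 = 2^{−1} = 7 (mod 13).
  i = 4 (α = 4): (4−3)(4−7)(4−5)(4−12) = 1·(−3)·(−1)·(−8) = −24 ≡ 2, so v_4 = 2^{−1} = 7 (mod 13).
  i = 5 (α = 12): (12−3)(12−7)(12−5)(12−4) = 9·5·7·8 = 2520 ≡ 11, so v_5 = 11^{−1} = 6 (mod 13).
  v = [2, 4, 7, 7, 6].
Step 2: syndromes of r = [3, 10, 8, 12, 6] (all sums mod 13).
  S_0 = Σ v_i r_i = 2·3 + 4·10 + 7·8 + 7·12 + 6·6 = 222 ≡ 1.
  S_1 = Σ v_i α_i r_i = 2·3·3 + 4·7·10 + 7·5·8 + 7·4·12 + 6·12·6 = 1346 ≡ 7.
  α_i^2 mod 13 = [9, 10, 12, 3, 1].
  S_2 = Σ v_i α_i^2 r_i = 2·9·3 + 4·10·10 + 7·12·8 + 7·3·12 + 6·1·6 = 1414 ≡ 10.
  S = (1, 7, 10) ≠ 0, so r is not a codeword (an error is present).
Step 3: locate the error. For a single error e at position i, S_ℓ = v_i·e·α_i^ℓ, so α_err = S_1/S_0.
  S_0^{−1} = 1^{−1} = 1 (mod 13), so α_err = 7·1 = 7 ≡ 7 = α_2. Error position i = 2.
  Consistency check: S_2/S_1 = 10·2 = 20 ≡ 7 = α_err ✓ (single-error assumption holds).
Step 4: error magnitude e = S_0/v_2 = S_0·∏_{j≠2}(α_2 − α_j) = 1·10 = 10 ≡ 10 (mod 13).
Step 5: correct position 2: c_2 = r_2 − e = 10 − 10 ≡ 0 (mod 13). Hence c = [3, 0, 8, 12, 6].
  Check: interpolating c through the α_i gives m(x) = 2 + 9·x (degree < 2) with m(α_i) = c_i for every i, so c is indeed a codeword.


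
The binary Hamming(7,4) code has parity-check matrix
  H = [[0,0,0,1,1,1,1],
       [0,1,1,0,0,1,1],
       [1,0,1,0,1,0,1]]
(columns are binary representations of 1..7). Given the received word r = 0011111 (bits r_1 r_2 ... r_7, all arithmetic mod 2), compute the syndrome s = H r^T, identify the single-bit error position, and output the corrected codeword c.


s = (0, 1, 1)^T, error position = 3, corrected codeword c = 0001111

Compute s = H r^T mod 2 one row at a time:
  s_1 = 1 + 1 + 1 + 1 = 4 ≡ 0 (mod 2).
  s_2 = 0 + 1 + 1 + 1 = 3 ≡ 1 (mod 2).
  s_3 = 0 + 1 + 1 + 1 = 3 ≡ 1 (mod 2).
s = (0, 1, 1)^T — this equals column 3 of H (binary 011), so error is at position 3.
Correct: flip bit 3 of r = 0011111 to get c = 0001111.


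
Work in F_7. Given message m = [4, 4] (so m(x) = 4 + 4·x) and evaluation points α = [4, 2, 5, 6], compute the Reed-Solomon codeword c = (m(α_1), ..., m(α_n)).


c = [6, 5, 3, 0]

Message polynomial: m(x) = 4 + 4·x (mod 7).
For each evaluation point α_i, compute m(α_i) mod 7:
  α_1 = 4: Horner steps 4 → 6, so m(4) = 6.
  α_2 = 2: Horner steps 4 → 5, so m(2) = 5.
  α_3 = 5: Horner steps 4 → 3, so m(5) = 3.
  α_4 = 6: Horner steps 4 → 0, so m(6) = 0.
Codeword c = [6, 5, 3, 0] ∈ F_7^4.


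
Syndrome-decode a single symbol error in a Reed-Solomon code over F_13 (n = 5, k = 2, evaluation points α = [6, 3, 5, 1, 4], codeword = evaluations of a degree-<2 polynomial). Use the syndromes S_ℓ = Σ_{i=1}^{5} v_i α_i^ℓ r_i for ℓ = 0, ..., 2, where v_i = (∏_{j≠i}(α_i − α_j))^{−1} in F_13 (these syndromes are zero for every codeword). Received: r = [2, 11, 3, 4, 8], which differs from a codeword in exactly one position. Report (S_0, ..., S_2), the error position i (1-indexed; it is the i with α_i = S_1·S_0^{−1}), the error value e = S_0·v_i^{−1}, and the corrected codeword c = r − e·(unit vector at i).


S = (10, 11, 3), error at position 3, error magnitude e = 11, c = [2, 11, 5, 4, 8].

Step 1: column multipliers v_i = (∏_{j≠i}(α_i − α_j))^{−1} mod 13.
  i = 1 (α = 6): (6−3)(6−5)(6−1)(6−4) = 3·1·5·2 = 30 ≡ 4, so v_1 = 4^{−1} = 10 (mod 13).
  i = 2 (α = 3): (3−6)(3−5)(3−1)(3−4) = (−3)·(−2)·2·(−1) = −12 ≡ 1, so v_2 = 1^{−1} = 1 (mod 13).
  i = 3 (α = 5): (5−6)(5−3)(5−1)(5−4) = (−1)·2·4·1 = −8 ≡ 5, so v_3 = 5^{−1} = 8 (mod 13).
  i = 4 (α = 1): (1−6)(1−3)(1−5)(1−4) = (−5)·(−2)·(−4)·(−3) = 120 ≡ 3, so v_4 = 3^{−1} = 9 (mod 13).
  i = 5 (α = 4): (4−6)(4−3)(4−5)(4−1) = (−2)·1·(−1)·3 = 6 ≡ 6, so v_5 = 6^{−1} = 11 (mod 13).
  v = [10, 1, 8, 9, 11].
Step 2: syndromes of r = [2, 11, 3, 4, 8] (all sums mod 13).
  S_0 = Σ v_i r_i = 10·2 + 1·11 + 8·3 + 9·4 + 11·8 = 179 ≡ 10.
  S_1 = Σ v_i α_i r_i = 10·6·2 + 1·3·11 + 8·5·3 + 9·1·4 + 11·4·8 = 661 ≡ 11.
  α_i^2 mod 13 = [10, 9, 12, 1, 3].
  S_2 = Σ v_i α_i^2 r_i = 10·10·2 + 1·9·11 + 8·12·3 + 9·1·4 + 11·3·8 = 887 ≡ 3.
  S = (10, 11, 3) ≠ 0, so r is not a codeword (an error is present).
Step 3: locate the error. For a single error e at position i, S_ℓ = v_i·e·α_i^ℓ, so α_err = S_1/S_0.
  S_0^{−1} = 10^{−1} = 4 (mod 13), so α_err = 11·4 = 44 ≡ 5 = α_3. Error position i = 3.
  Consistency check: S_2/S_1 = 3·6 = 18 ≡ 5 = α_err ✓ (single-error assumption holds).
Step 4: error magnitude e = S_0/v_3 = S_0·∏_{j≠3}(α_3 − α_j) = 10·5 = 50 ≡ 11 (mod 13).
Step 5: correct position 3: c_3 = r_3 − e = 3 − 11 ≡ 5 (mod 13). Hence c = [2, 11, 5, 4, 8].
  Check: interpolating c through the α_i gives m(x) = 7 + 10·x (degree < 2) with m(α_i) = c_i for every i, so c is indeed a codeword.


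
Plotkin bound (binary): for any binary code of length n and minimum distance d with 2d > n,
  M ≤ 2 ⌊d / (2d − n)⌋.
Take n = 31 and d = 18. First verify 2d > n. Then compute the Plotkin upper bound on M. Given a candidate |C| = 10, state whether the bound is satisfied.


Plotkin bound M ≤ 6; given |C| = 10 > bound (violated).

Check applicability: 2d = 36, n = 31.
2d − n = 5 > 0, so Plotkin applies.
Compute d/(2d−n) = 18/5 ≈ 3.6000.
⌊d/(2d−n)⌋ = 3.
Plotkin bound: M ≤ 2·3 = 6.
Given |C| = 10, check: VIOLATED.
This |C| is above the Plotkin bound, so no binary code with n = 31, d = 18 and 10 codewords exists.


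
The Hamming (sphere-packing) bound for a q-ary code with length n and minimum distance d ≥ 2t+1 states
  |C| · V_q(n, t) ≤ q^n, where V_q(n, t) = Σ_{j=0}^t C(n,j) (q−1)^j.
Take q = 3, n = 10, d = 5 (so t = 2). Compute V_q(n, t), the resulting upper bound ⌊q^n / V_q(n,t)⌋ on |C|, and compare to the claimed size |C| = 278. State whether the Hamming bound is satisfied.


V_q(n, t) = 201, q^n = 59049, Hamming bound = 293, |C| = 278 ≤ bound (satisfied).

Step 1: Compute V_q(n, t) = Σ_{j=0}^2 C(n, j) (q−1)^j.
  j = 0: C(10,0)·(2)^0 = 1·1 = 1.
  j = 1: C(10,1)·(2)^1 = 10·2 = 20.
  j = 2: C(10,2)·(2)^2 = 45·4 = 180.
  V_q(n, t) = 1 + 20 + 180 = 201.
Step 2: q^n = 3^10 = 59049.
Step 3: Hamming bound ⌊q^n / V_q(n,t)⌋ = ⌊59049/201⌋ = 293.
Step 4: Compare |C| = 278 to 293: satisfied.
The claimed |C| lies below the Hamming bound.


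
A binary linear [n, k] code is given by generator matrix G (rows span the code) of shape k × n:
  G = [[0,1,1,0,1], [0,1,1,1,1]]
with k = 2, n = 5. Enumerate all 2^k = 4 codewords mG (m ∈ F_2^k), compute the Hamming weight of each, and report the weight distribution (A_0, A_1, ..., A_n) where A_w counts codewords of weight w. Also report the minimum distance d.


Weight distribution: A_0 = 1, A_1 = 1, A_3 = 1, A_4 = 1. Minimum distance d = 1.

Enumerate all 2^2 = 4 messages m ∈ F_2^2.
For each, compute codeword c = mG in F_2^5, then tally its weight.
  m = 00 → c = 00000, weight = 0.
  m = 10 → c = 01101, weight = 3.
  m = 01 → c = 01111, weight = 4.
  m = 11 → c = 00010, weight = 1.
Tally weights:
  weight 0: 1 codewords.
  weight 1: 1 codewords.
  weight 3: 1 codewords.
  weight 4: 1 codewords.
Minimum distance d = smallest w > 0 with A_w > 0 = 1.
Sanity: Σ A_w = 4 = 2^2 = 4 ✓.


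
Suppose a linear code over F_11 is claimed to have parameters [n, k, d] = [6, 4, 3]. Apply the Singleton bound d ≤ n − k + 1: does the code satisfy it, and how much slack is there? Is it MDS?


Singleton RHS = n − k + 1 = 3, slack = 0, bound satisfied, MDS.

Singleton bound: d ≤ n − k + 1.
Here n = 6, k = 4, so n − k + 1 = 3.
Given d = 3, check d ≤ 3: YES.
Slack = (n − k + 1) − d = 0.
The code is MDS (slack = 0).
Description: the claimed parameters are [6, 4, 3]_11; such a code would be MDS (meets Singleton bound).
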